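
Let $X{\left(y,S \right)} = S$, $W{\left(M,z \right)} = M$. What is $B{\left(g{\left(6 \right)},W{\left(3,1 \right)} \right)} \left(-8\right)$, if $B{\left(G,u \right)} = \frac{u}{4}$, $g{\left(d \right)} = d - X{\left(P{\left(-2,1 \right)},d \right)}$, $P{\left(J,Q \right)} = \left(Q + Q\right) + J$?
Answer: $-6$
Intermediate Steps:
$P{\left(J,Q \right)} = J + 2 Q$ ($P{\left(J,Q \right)} = 2 Q + J = J + 2 Q$)
$g{\left(d \right)} = 0$ ($g{\left(d \right)} = d - d = 0$)
$B{\left(G,u \right)} = \frac{u}{4}$ ($B{\left(G,u \right)} = u \frac{1}{4} = \frac{u}{4}$)
$B{\left(g{\left(6 \right)},W{\left(3,1 \right)} \right)} \left(-8\right) = \frac{1}{4} \cdot 3 \left(-8\right) = \frac{3}{4} \left(-8\right) = -6$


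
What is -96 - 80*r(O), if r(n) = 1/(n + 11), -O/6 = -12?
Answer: -8048/83 ≈ -96.964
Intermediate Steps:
O = 72 (O = -6*(-12) = 72)
r(n) = 1/(11 + n)
-96 - 80*r(O) = -96 - 80/(11 + 72) = -96 - 80/83 = -8048/83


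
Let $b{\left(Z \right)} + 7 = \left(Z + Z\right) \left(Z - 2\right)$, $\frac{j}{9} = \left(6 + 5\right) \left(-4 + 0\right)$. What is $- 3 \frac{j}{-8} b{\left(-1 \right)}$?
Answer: $\frac{297}{2} \approx 148.5$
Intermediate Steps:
$j = -396$ ($j = 9 \left(6 + 5\right) \left(-4 + 0\right) = 9 \cdot 11 \left(-4\right) = 9 \left(-44\right) = -396$)
$b{\left(Z \right)} = -7 + 2 Z \left(-2 + Z\right)$ ($b{\left(Z \right)} = -7 + \left(Z + Z\right) \left(Z - 2\right) = -7 + 2 Z \left(-2 + Z\right)$)
$- 3 \frac{j}{-8} b{\left(-1 \right)} = - 3 \left(- \frac{396}{-8}\right) \left(-7 - -4 + 2 \left(-1\right)^{2}\right) = - 3 \left(\left(-396\right) \left(- \frac{1}{8}\right)\right) \left(-7 + 4 + 2 \cdot 1\right) = \left(-3\right) \frac{99}{2} \left(-7 + 4 + 2\right) = \left(- \frac{297}{2}\right) \left(-1\right) = \frac{297}{2}$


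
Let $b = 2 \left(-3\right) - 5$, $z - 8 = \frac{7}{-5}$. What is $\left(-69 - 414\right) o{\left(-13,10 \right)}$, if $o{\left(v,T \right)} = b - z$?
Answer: $\frac{42504}{5} \approx 8500.8$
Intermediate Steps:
$z = \frac{33}{5}$ ($z = 8 + \frac{7}{-5} = 8 + 7 \left(- \frac{1}{5}\right) = 8 - \frac{7}{5} = \frac{33}{5} \approx 6.6$)
$b = -11$ ($b = -6 - 5 = -11$)
$o{\left(v,T \right)} = - \frac{88}{5}$ ($o{\left(v,T \right)} = -11 - \frac{33}{5} = - \frac{88}{5}$)
$\left(-69 - 414\right) o{\left(-13,10 \right)} = \left(-69 - 414\right) \left(- \frac{88}{5}\right) = \left(-483\right) \left(- \frac{88}{5}\right) = \frac{42504}{5}$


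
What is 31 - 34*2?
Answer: -37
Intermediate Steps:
31 - 34*2 = 31 - 68 = -37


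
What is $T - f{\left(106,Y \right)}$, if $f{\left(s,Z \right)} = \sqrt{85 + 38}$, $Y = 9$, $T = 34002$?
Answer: $34002 - \sqrt{123} \approx 33991.0$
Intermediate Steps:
$f{\left(s,Z \right)} = \sqrt{123}$
$T - f{\left(106,Y \right)} = 34002 - \sqrt{123}$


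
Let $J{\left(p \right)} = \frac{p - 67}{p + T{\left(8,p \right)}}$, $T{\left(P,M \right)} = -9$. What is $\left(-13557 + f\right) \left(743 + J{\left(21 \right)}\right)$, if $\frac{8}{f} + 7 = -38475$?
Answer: $- \frac{1156870818835}{115446} \approx -1.0021 \cdot 10^{7}$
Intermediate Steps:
$f = - \frac{4}{19241}$ ($f = \frac{8}{-7 - 38475} = \frac{8}{-38482} = 8 \left(- \frac{1}{38482}\right) = - \frac{4}{19241} \approx -0.00020789$)
$J{\left(p \right)} = \frac{-67 + p}{-9 + p}$ ($J{\left(p \right)} = \frac{p - 67}{p - 9} = \frac{-67 + p}{-9 + p}$)
$\left(-13557 + f\right) \left(743 + J{\left(21 \right)}\right) = \left(-13557 - \frac{4}{19241}\right) \left(743 + \frac{-67 + 21}{-9 + 21}\right) = - \frac{260850241 \left(743 + \frac{1}{12} \left(-46\right)\right)}{19241} = - \frac{260850241 \left(743 - \frac{23}{6}\right)}{19241} = \left(- \frac{260850241}{19241}\right) \frac{4435}{6} = - \frac{1156870818835}{115446}$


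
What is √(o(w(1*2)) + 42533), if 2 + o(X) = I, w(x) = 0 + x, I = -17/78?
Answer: √258757278/78 ≈ 206.23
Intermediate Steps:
I = -17/78 (I = -17*1/78 = -17/78 ≈ -0.21795)
w(x) = x
o(X) = -173/78 (o(X) = -2 - 17/78 = -173/78)
√(o(w(1*2)) + 42533) = √(-173/78 + 42533) = √(3317401/78) = √258757278/78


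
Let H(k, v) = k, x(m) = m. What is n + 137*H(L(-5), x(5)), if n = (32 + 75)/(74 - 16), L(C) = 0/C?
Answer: 107/58 ≈ 1.8448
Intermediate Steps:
L(C) = 0
n = 107/58 ≈ 1.8448
n + 137*H(L(-5), x(5)) = 107/58 + 137*0 = 107/58 + 0 = 107/58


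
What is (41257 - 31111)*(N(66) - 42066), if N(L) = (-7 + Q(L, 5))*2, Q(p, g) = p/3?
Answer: -426497256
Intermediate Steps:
Q(p, g) = p/3 (Q(p, g) = p*(⅓) = p/3)
N(L) = -14 + 2*L/3 (N(L) = (-7 + L/3)*2 = -14 + 2*L/3)
(41257 - 31111)*(N(66) - 42066) = (41257 - 31111)*((-14 + (⅔)*66) - 42066) = 10146*((-14 + 44) - 42066) = 10146*(30 - 42066) = 10146*(-42036) = -426497256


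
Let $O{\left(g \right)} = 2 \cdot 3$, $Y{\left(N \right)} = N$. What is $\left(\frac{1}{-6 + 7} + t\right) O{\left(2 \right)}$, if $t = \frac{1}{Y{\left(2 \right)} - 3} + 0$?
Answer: $0$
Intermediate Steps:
$O{\left(g \right)} = 6$
$t = -1$ ($t = \frac{1}{2 - 3} + 0 = \frac{1}{-1} + 0 = -1 + 0 = -1$)
$\left(\frac{1}{-6 + 7} + t\right) O{\left(2 \right)} = \left(\frac{1}{-6 + 7} - 1\right) 6 = \left(1^{-1} - 1\right) 6 = \left(1 - 1\right) 6 = 0 \cdot 6 = 0$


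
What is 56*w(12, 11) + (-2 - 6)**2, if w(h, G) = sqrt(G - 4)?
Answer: 64 + 56*sqrt(7) ≈ 212.16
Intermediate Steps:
w(h, G) = sqrt(-4 + G)
56*w(12, 11) + (-2 - 6)**2 = 56*sqrt(-4 + 11) + (-2 - 6)**2 = 56*sqrt(7) + (-8)**2 = 56*sqrt(7) + 64 = 64 + 56*sqrt(7)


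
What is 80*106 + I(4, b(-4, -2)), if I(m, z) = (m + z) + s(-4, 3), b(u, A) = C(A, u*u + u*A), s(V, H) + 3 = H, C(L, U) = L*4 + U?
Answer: 8500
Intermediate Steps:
C(L, U) = U + 4*L (C(L, U) = 4*L + U = U + 4*L)
s(V, H) = -3 + H
b(u, A) = u² + 4*A + A*u (b(u, A) = (u*u + u*A) + 4*A = (u² + A*u) + 4*A = u² + 4*A + A*u)
I(m, z) = m + z (I(m, z) = (m + z) + (-3 + 3) = (m + z) + 0 = m + z)
80*106 + I(4, b(-4, -2)) = 80*106 + (4 + (4*(-2) - 4*(-2 - 4))) = 8480 + (4 + (-8 - 4*(-6))) = 8480 + (4 + (-8 + 24)) = 8480 + (4 + 16) = 8480 + 20 = 8500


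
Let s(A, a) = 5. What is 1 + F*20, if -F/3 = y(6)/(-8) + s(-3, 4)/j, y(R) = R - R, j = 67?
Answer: -233/67 ≈ -3.4776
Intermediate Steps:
y(R) = 0
F = -15/67 (F = -3*(0/(-8) + 5/67) = -3*(0*(-1/8) + 5*(1/67)) = -3*(0 + 5/67) = -3*5/67 = -15/67 ≈ -0.22388)
1 + F*20 = 1 - 15/67*20 = 1 - 300/67 = -233/67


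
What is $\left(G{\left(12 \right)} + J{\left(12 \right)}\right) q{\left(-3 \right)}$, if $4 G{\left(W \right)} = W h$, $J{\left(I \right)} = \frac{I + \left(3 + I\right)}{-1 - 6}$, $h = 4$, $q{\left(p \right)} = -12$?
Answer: $- \frac{684}{7} \approx -97.714$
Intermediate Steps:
$J{\left(I \right)} = - \frac{3}{7} - \frac{2 I}{7}$ ($J{\left(I \right)} = \frac{3 + 2 I}{-7} = \left(3 + 2 I\right) \left(- \frac{1}{7}\right) = - \frac{3}{7} - \frac{2 I}{7}$)
$G{\left(W \right)} = W$ ($G{\left(W \right)} = \frac{W 4}{4} = \frac{4 W}{4} = W$)
$\left(G{\left(12 \right)} + J{\left(12 \right)}\right) q{\left(-3 \right)} = \left(12 - \frac{27}{7}\right) \left(-12\right) = \frac{57}{7} \left(-12\right) = - \frac{684}{7}$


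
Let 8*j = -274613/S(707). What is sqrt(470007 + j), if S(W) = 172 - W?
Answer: 7*sqrt(43933426390)/2140 ≈ 685.62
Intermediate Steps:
j = 274613/4280 (j = (-274613/(172 - 1*707))/8 = (-274613/(172 - 707))/8 = (-274613/(-535))/8 = (-274613*(-1/535))/8 = (1/8)*(274613/535) = 274613/4280 ≈ 64.162)
sqrt(470007 + j) = sqrt(470007 + 274613/4280) = sqrt(2011904573/4280) = 7*sqrt(43933426390)/2140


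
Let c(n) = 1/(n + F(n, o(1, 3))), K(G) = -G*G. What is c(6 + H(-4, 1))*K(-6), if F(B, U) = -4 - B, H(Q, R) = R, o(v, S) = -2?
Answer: 9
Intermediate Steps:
K(G) = -G²
c(n) = -¼ (c(n) = 1/(n + (-4 - n)) = 1/(-4) = -¼)
c(6 + H(-4, 1))*K(-6) = -(-1)*(-6)²/4 = -(-1)*36/4 = -¼*(-36) = 9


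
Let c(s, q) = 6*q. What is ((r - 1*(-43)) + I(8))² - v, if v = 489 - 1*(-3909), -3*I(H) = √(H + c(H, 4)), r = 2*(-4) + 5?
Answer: -25150/9 - 320*√2/3 ≈ -2945.3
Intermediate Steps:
r = -3 (r = -8 + 5 = -3)
I(H) = -√(24 + H)/3 (I(H) = -√(H + 6*4)/3 = -√(H + 24)/3 = -√(24 + H)/3)
v = 4398 (v = 489 + 3909 = 4398)
((r - 1*(-43)) + I(8))² - v = ((-3 - 1*(-43)) - √(24 + 8)/3)² - 1*4398 = ((-3 + 43) - 4*√2/3)² - 4398 = (40 - 4*√2/3)² - 4398 = -4398 + (40 - 4*√2/3)²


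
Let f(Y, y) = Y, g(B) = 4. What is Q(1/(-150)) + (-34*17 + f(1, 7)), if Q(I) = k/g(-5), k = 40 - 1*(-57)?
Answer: -2211/4 ≈ -552.75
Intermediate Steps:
k = 97 (k = 40 + 57 = 97)
Q(I) = 97/4
Q(1/(-150)) + (-34*17 + f(1, 7)) = 97/4 + (-34*17 + 1) = 97/4 + (-578 + 1) = 97/4 - 577 = -2211/4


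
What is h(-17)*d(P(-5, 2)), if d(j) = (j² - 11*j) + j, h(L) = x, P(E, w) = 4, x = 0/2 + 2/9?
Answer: -16/3 ≈ -5.3333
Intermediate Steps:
x = 2/9 (x = 0*(½) + 2*(⅑) = 0 + 2/9 = 2/9 ≈ 0.22222)
h(L) = 2/9
d(j) = j² - 10*j
h(-17)*d(P(-5, 2)) = 2*(4*(-10 + 4))/9 = 2*(4*(-6))/9 = (2/9)*(-24) = -16/3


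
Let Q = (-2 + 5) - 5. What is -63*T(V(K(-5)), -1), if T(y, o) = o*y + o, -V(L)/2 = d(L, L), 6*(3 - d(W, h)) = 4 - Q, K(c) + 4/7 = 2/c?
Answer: -189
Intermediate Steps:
Q = -2 (Q = 3 - 5 = -2)
K(c) = -4/7 + 2/c
d(W, h) = 2 (d(W, h) = 3 - (4 - 1*(-2))/6 = 3 - (4 + 2)/6 = 3 - ⅙*6 = 3 - 1 = 2)
V(L) = -4 (V(L) = -2*2 = -4)
T(y, o) = o + o*y
-63*T(V(K(-5)), -1) = -(-63)*(1 - 4) = -(-63)*(-3) = -63*3 = -189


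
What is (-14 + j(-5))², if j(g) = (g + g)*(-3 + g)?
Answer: 4356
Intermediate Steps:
j(g) = 2*g*(-3 + g) (j(g) = (2*g)*(-3 + g) = 2*g*(-3 + g))
(-14 + j(-5))² = (-14 + 2*(-5)*(-3 - 5))² = (-14 + 2*(-5)*(-8))² = (-14 + 80)² = 66² = 4356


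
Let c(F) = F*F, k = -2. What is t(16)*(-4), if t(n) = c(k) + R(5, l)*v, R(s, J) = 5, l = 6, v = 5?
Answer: -116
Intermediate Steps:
c(F) = F**2
t(n) = 29 (t(n) = (-2)**2 + 5*5 = 4 + 25 = 29)
t(16)*(-4) = 29*(-4) = -116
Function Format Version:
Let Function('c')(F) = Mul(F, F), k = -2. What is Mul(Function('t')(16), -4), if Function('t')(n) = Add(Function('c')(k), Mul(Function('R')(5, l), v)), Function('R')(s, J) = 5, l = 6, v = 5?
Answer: -116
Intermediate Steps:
Function('c')(F) = Pow(F, 2)
Function('t')(n) = 29 (Function('t')(n) = Add(Pow(-2, 2), Mul(5, 5)) = Add(4, 25) = 29)
Mul(Function('t')(16), -4) = Mul(29, -4) = -116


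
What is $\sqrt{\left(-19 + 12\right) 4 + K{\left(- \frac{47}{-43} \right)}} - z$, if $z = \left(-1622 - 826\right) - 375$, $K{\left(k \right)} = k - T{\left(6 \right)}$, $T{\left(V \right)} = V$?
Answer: $2823 + \frac{i \sqrt{60845}}{43} \approx 2823.0 + 5.7365 i$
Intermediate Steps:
$K{\left(k \right)} = -6 + k$ ($K{\left(k \right)} = k - 6 = -6 + k$)
$z = -2823$ ($z = -2448 - 375 = -2823$)
$\sqrt{\left(-19 + 12\right) 4 + K{\left(- \frac{47}{-43} \right)}} - z = \sqrt{\left(-19 + 12\right) 4 - \left(6 + \frac{47}{-43}\right)} - -2823 = \sqrt{\left(-7\right) 4 - \frac{211}{43}} + 2823 = \sqrt{-28 + \left(-6 + \frac{47}{43}\right)} + 2823 = \sqrt{-28 - \frac{211}{43}} + 2823 = \sqrt{- \frac{1415}{43}} + 2823 = \frac{i \sqrt{60845}}{43} + 2823 = 2823 + \frac{i \sqrt{60845}}{43}$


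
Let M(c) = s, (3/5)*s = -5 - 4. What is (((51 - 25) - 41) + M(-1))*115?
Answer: -3450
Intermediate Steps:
s = -15 (s = 5*(-5 - 4)/3 = (5/3)*(-9) = -15)
M(c) = -15
(((51 - 25) - 41) + M(-1))*115 = (((51 - 25) - 41) - 15)*115 = ((26 - 41) - 15)*115 = (-15 - 15)*115 = -30*115 = -3450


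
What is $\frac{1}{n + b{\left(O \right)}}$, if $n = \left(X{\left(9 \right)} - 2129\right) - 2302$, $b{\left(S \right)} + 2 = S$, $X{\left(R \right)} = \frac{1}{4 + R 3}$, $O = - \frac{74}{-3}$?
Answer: $- \frac{93}{409972} \approx -0.00022684$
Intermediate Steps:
$O = \frac{74}{3}$ ($O = \left(-74\right) \left(- \frac{1}{3}\right) = \frac{74}{3} \approx 24.667$)
$X{\left(R \right)} = \frac{1}{4 + 3 R}$
$b{\left(S \right)} = -2 + S$
$n = - \frac{137360}{31}$ ($n = \left(\frac{1}{4 + 3 \cdot 9} - 2129\right) - 2302 = \left(\frac{1}{4 + 27} - 2129\right) - 2302 = \left(\frac{1}{31} - 2129\right) - 2302 = - \frac{65998}{31} - 2302 = - \frac{137360}{31} \approx -4431.0$)
$\frac{1}{n + b{\left(O \right)}} = \frac{1}{- \frac{137360}{31} + \left(-2 + \frac{74}{3}\right)} = \frac{1}{- \frac{137360}{31} + \frac{68}{3}} = \frac{1}{- \frac{409972}{93}} = - \frac{93}{409972}$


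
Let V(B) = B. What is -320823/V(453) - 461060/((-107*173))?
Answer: -1909964791/2795161 ≈ -683.31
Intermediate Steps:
-320823/V(453) - 461060/((-107*173)) = -320823/453 - 461060/((-107*173)) = -320823*1/453 - 461060/(-18511) = -106941/151 - 461060*(-1/18511) = -106941/151 + 461060/18511 = -1909964791/2795161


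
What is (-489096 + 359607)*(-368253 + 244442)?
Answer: 16032162579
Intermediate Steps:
(-489096 + 359607)*(-368253 + 244442) = -129489*(-123811) = 16032162579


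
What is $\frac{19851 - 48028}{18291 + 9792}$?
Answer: $- \frac{28177}{28083} \approx -1.0033$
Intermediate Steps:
$\frac{19851 - 48028}{18291 + 9792} = - \frac{28177}{28083}$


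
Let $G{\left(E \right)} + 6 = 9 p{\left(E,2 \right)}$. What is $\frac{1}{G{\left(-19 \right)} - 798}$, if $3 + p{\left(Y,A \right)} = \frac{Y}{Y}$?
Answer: $- \frac{1}{822} \approx -0.0012165$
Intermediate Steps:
$p{\left(Y,A \right)} = -2$ ($p{\left(Y,A \right)} = -3 + \frac{Y}{Y} = -3 + 1 = -2$)
$G{\left(E \right)} = -24$ ($G{\left(E \right)} = -6 + 9 \left(-2\right) = -6 - 18 = -24$)
$\frac{1}{G{\left(-19 \right)} - 798} = \frac{1}{-24 - 798} = \frac{1}{-822} = - \frac{1}{822}$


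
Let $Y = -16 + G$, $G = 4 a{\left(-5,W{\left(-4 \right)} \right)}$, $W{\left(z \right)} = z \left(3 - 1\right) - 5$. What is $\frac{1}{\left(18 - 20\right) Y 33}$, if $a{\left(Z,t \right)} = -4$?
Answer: $\frac{1}{2112} \approx 0.00047348$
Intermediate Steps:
$W{\left(z \right)} = -5 + 2 z$ ($W{\left(z \right)} = z \left(3 - 1\right) - 5 = z 2 - 5 = 2 z - 5 = -5 + 2 z$)
$G = -16$ ($G = 4 \left(-4\right) = -16$)
$Y = -32$ ($Y = -16 - 16 = -32$)
$\frac{1}{\left(18 - 20\right) Y 33} = \frac{1}{\left(18 - 20\right) \left(-32\right) 33} = \frac{1}{\left(-2\right) \left(-32\right) 33} = \frac{1}{64 \cdot 33} = \frac{1}{2112}$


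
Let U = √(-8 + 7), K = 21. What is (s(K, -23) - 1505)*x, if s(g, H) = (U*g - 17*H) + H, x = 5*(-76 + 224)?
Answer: -841380 + 15540*I ≈ -8.4138e+5 + 15540.0*I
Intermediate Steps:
U = I (U = √(-1) = I ≈ 1.0*I)
x = 740 (x = 5*148 = 740)
s(g, H) = -16*H + I*g (s(g, H) = (I*g - 17*H) + H = (-17*H + I*g) + H = -16*H + I*g)
(s(K, -23) - 1505)*x = ((-16*(-23) + I*21) - 1505)*740 = ((368 + 21*I) - 1505)*740 = (-1137 + 21*I)*740 = -841380 + 15540*I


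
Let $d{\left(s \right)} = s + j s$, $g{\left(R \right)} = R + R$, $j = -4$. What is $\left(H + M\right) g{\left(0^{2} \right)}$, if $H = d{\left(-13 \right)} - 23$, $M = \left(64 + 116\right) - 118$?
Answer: $0$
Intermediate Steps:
$g{\left(R \right)} = 2 R$
$M = 62$ ($M = 180 - 118 = 62$)
$d{\left(s \right)} = - 3 s$ ($d{\left(s \right)} = s - 4 s = - 3 s$)
$H = 16$ ($H = \left(-3\right) \left(-13\right) - 23 = 39 - 23 = 16$)
$\left(H + M\right) g{\left(0^{2} \right)} = \left(16 + 62\right) 2 \cdot 0^{2} = 78 \cdot 2 \cdot 0 = 78 \cdot 0 = 0$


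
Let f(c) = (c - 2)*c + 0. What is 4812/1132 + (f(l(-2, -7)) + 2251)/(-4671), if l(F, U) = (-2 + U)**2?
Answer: 18331/7641 ≈ 2.3990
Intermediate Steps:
f(c) = c*(-2 + c) (f(c) = (-2 + c)*c + 0 = c*(-2 + c) + 0 = c*(-2 + c))
4812/1132 + (f(l(-2, -7)) + 2251)/(-4671) = 4812/1132 + ((-2 - 7)**2*(-2 + (-2 - 7)**2) + 2251)/(-4671) = 4812*(1/1132) + ((-9)**2*(-2 + (-9)**2) + 2251)*(-1/4671) = 1203/283 + (81*(-2 + 81) + 2251)*(-1/4671) = 1203/283 + (81*79 + 2251)*(-1/4671) = 1203/283 + (6399 + 2251)*(-1/4671) = 1203/283 + 8650*(-1/4671) = 1203/283 - 50/27 = 18331/7641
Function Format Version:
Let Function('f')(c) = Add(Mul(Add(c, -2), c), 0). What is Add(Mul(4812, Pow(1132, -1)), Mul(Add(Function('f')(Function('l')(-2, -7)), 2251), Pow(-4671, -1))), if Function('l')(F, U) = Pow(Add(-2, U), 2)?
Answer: Rational(18331, 7641) ≈ 2.3990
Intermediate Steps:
Function('f')(c) = Mul(c, Add(-2, c)) (Function('f')(c) = Add(Mul(Add(-2, c), c), 0) = Add(Mul(c, Add(-2, c)), 0) = Mul(c, Add(-2, c)))
Add(Mul(4812, Pow(1132, -1)), Mul(Add(Function('f')(Function('l')(-2, -7)), 2251), Pow(-4671, -1))) = Add(Mul(4812, Pow(1132, -1)), Mul(Add(Mul(Pow(Add(-2, -7), 2), Add(-2, Pow(Add(-2, -7), 2))), 2251), Pow(-4671, -1))) = Add(Mul(4812, Rational(1, 1132)), Mul(Add(Mul(Pow(-9, 2), Add(-2, Pow(-9, 2))), 2251), Rational(-1, 4671))) = Add(Rational(1203, 283), Mul(Add(Mul(81, Add(-2, 81)), 2251), Rational(-1, 4671))) = Add(Rational(1203, 283), Mul(Add(Mul(81, 79), 2251), Rational(-1, 4671))) = Add(Rational(1203, 283), Mul(Add(6399, 2251), Rational(-1, 4671))) = Add(Rational(1203, 283), Mul(8650, Rational(-1, 4671))) = Add(Rational(1203, 283), Rational(-50, 27)) = Rational(18331, 7641)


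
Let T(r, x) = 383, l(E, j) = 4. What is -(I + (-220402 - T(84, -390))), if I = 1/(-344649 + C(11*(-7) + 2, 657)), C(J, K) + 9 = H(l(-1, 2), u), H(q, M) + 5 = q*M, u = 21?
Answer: 76077874516/344579 ≈ 2.2079e+5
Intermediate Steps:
H(q, M) = -5 + M*q (H(q, M) = -5 + q*M = -5 + M*q)
C(J, K) = 70 (C(J, K) = -9 + (-5 + 21*4) = -9 + (-5 + 84) = -9 + 79 = 70)
I = -1/344579 (I = 1/(-344649 + 70) = 1/(-344579) = -1/344579 ≈ -2.9021e-6)
-(I + (-220402 - T(84, -390))) = -(-1/344579 + (-220402 - 1*383)) = -(-1/344579 + (-220402 - 383)) = -(-1/344579 - 220785) = -1*(-76077874516/344579) = 76077874516/344579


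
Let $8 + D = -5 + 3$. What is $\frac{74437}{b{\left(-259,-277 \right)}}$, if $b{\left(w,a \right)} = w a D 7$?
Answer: $- \frac{74437}{5022010} \approx -0.014822$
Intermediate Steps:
$D = -10$ ($D = -8 + \left(-5 + 3\right) = -8 - 2 = -10$)
$b{\left(w,a \right)} = - 70 a w$ ($b{\left(w,a \right)} = w a \left(-10\right) 7 = a w \left(-10\right) 7 = - 10 a w 7 = - 70 a w$)
$\frac{74437}{b{\left(-259,-277 \right)}} = \frac{74437}{\left(-70\right) \left(-277\right) \left(-259\right)} = \frac{74437}{-5022010} = 74437 \left(- \frac{1}{5022010}\right) = - \frac{74437}{5022010}$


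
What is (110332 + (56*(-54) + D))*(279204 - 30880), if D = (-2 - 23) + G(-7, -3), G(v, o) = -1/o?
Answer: 79923079400/3 ≈ 2.6641e+10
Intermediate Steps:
D = -74/3 (D = (-2 - 23) - 1/(-3) = -25 - 1*(-1/3) = -25 + 1/3 = -74/3 ≈ -24.667)
(110332 + (56*(-54) + D))*(279204 - 30880) = (110332 + (56*(-54) - 74/3))*(279204 - 30880) = (110332 + (-3024 - 74/3))*248324 = (110332 - 9146/3)*248324 = (321850/3)*248324 = 79923079400/3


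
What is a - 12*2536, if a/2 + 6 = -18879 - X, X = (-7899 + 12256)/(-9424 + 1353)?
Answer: -550449628/8071 ≈ -68201.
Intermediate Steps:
X = -4357/8071 (X = 4357/(-8071) = 4357*(-1/8071) = -4357/8071 ≈ -0.53983)
a = -304832956/8071 (a = -12 + 2*(-18879 - 1*(-4357/8071)) = -12 + 2*(-18879 + 4357/8071) = -12 + 2*(-152368052/8071) = -12 - 304736104/8071 = -304832956/8071 ≈ -37769.)
a - 12*2536 = -304832956/8071 - 12*2536 = -304832956/8071 - 30432 = -550449628/8071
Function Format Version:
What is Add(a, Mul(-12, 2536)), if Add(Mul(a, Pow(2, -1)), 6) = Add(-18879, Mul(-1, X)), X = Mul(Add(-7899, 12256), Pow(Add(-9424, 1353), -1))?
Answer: Rational(-550449628, 8071) ≈ -68201.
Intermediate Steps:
X = Rational(-4357, 8071) (X = Mul(4357, Pow(-8071, -1)) = Mul(4357, Rational(-1, 8071)) = Rational(-4357, 8071) ≈ -0.53983)
a = Rational(-304832956, 8071) (a = Add(-12, Mul(2, Add(-18879, Mul(-1, Rational(-4357, 8071))))) = Add(-12, Mul(2, Add(-18879, Rational(4357, 8071)))) = Add(-12, Mul(2, Rational(-152368052, 8071))) = Add(-12, Rational(-304736104, 8071)) = Rational(-304832956, 8071) ≈ -37769.)
Add(a, Mul(-12, 2536)) = Add(Rational(-304832956, 8071), Mul(-12, 2536)) = Add(Rational(-304832956, 8071), -30432) = Rational(-550449628, 8071)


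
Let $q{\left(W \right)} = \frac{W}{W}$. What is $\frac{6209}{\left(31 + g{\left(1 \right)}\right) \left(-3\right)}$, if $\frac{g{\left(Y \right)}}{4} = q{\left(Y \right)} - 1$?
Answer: $- \frac{6209}{93} \approx -66.763$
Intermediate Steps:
$q{\left(W \right)} = 1$
$g{\left(Y \right)} = 0$ ($g{\left(Y \right)} = 4 \left(1 - 1\right) = 4 \cdot 0 = 0$)
$\frac{6209}{\left(31 + g{\left(1 \right)}\right) \left(-3\right)} = \frac{6209}{\left(31 + 0\right) \left(-3\right)} = \frac{6209}{31 \left(-3\right)} = \frac{6209}{-93} = 6209 \left(- \frac{1}{93}\right) = - \frac{6209}{93}$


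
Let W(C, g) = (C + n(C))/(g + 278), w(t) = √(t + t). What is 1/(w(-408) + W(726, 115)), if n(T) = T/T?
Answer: 285711/126558913 - 617796*I*√51/126558913 ≈ 0.0022575 - 0.034861*I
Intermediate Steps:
n(T) = 1
w(t) = √2*√t (w(t) = √(2*t) = √2*√t)
W(C, g) = (1 + C)/(278 + g) (W(C, g) = (C + 1)/(g + 278) = (1 + C)/(278 + g))
1/(w(-408) + W(726, 115)) = 1/(√2*√(-408) + (1 + 726)/(278 + 115)) = 1/(√2*(2*I*√102) + 727/393) = 1/(4*I*√51 + (1/393)*727) = 1/(4*I*√51 + 727/393) = 1/(727/393 + 4*I*√51)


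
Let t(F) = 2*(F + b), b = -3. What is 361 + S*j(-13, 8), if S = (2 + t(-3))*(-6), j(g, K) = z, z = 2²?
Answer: 601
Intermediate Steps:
t(F) = -6 + 2*F (t(F) = 2*(F - 3) = 2*(-3 + F) = -6 + 2*F)
z = 4
j(g, K) = 4
S = 60 (S = (2 + (-6 + 2*(-3)))*(-6) = (2 + (-6 - 6))*(-6) = (2 - 12)*(-6) = -10*(-6) = 60)
361 + S*j(-13, 8) = 361 + 60*4 = 361 + 240 = 601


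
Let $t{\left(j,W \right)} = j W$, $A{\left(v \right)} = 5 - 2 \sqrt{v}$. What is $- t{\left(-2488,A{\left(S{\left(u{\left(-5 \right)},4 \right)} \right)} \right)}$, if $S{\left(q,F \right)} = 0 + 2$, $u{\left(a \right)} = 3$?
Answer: $12440 - 4976 \sqrt{2} \approx 5402.9$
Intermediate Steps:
$S{\left(q,F \right)} = 2$
$t{\left(j,W \right)} = W j$
$- t{\left(-2488,A{\left(S{\left(u{\left(-5 \right)},4 \right)} \right)} \right)} = - \left(5 - 2 \sqrt{2}\right) \left(-2488\right) = - (-12440 + 4976 \sqrt{2}) = 12440 - 4976 \sqrt{2}$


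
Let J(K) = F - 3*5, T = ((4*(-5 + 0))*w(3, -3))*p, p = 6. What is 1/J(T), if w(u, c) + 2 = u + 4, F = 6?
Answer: -⅑ ≈ -0.11111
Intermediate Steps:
w(u, c) = 2 + u (w(u, c) = -2 + (u + 4) = -2 + (4 + u) = 2 + u)
T = -600 (T = ((4*(-5 + 0))*(2 + 3))*6 = ((4*(-5))*5)*6 = -20*5*6 = -100*6 = -600)
J(K) = -9 (J(K) = 6 - 3*5 = 6 - 15 = -9)
1/J(T) = 1/(-9) = -⅑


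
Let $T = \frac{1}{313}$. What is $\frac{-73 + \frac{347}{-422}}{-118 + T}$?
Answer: $\frac{9750889}{15585726} \approx 0.62563$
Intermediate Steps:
$T = \frac{1}{313} \approx 0.0031949$
$\frac{-73 + \frac{347}{-422}}{-118 + T} = \frac{-73 + \frac{347}{-422}}{-118 + \frac{1}{313}} = \frac{-73 + 347 \left(- \frac{1}{422}\right)}{- \frac{36933}{313}} = \left(-73 - \frac{347}{422}\right) \left(- \frac{313}{36933}\right) = \left(- \frac{31153}{422}\right) \left(- \frac{313}{36933}\right) = \frac{9750889}{15585726}$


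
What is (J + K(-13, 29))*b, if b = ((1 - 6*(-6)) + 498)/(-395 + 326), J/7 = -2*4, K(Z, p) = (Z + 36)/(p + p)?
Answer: 575125/1334 ≈ 431.13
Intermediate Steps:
K(Z, p) = (36 + Z)/(2*p) (K(Z, p) = (36 + Z)/((2*p)) = (36 + Z)*(1/(2*p)) = (36 + Z)/(2*p))
J = -56 (J = 7*(-2*4) = 7*(-8) = -56)
b = -535/69 (b = ((1 + 36) + 498)/(-69) = (37 + 498)*(-1/69) = 535*(-1/69) = -535/69 ≈ -7.7536)
(J + K(-13, 29))*b = (-56 + (½)*(36 - 13)/29)*(-535/69) = (-56 + (½)*(1/29)*23)*(-535/69) = (-56 + 23/58)*(-535/69) = -3225/58*(-535/69) = 575125/1334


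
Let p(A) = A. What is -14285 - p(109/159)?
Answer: -2271424/159 ≈ -14286.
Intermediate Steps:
-14285 - p(109/159) = -14285 - 109/159 = -2271424/159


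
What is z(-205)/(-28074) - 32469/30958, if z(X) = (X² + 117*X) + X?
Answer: -121972553/72426241 ≈ -1.6841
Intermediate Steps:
z(X) = X² + 118*X
z(-205)/(-28074) - 32469/30958 = -205*(118 - 205)/(-28074) - 32469/30958 = -205*(-87)*(-1/28074) - 32469*1/30958 = 17835*(-1/28074) - 32469/30958 = -5945/9358 - 32469/30958 = -121972553/72426241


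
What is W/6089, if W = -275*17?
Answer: -4675/6089 ≈ -0.76778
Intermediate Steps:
W = -4675
W/6089 = -4675/6089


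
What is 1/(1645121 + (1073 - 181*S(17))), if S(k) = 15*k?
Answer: 1/1600039 ≈ 6.2498e-7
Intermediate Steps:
1/(1645121 + (1073 - 181*S(17))) = 1/(1645121 + (1073 - 2715*17)) = 1/(1645121 + (1073 - 181*255)) = 1/(1645121 + (1073 - 46155)) = 1/(1645121 - 45082) = 1/1600039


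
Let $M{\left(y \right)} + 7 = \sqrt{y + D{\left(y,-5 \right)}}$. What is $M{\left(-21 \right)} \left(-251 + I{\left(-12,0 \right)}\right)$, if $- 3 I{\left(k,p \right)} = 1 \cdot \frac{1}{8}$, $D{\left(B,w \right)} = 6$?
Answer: $\frac{42175}{24} - \frac{6025 i \sqrt{15}}{24} \approx 1757.3 - 972.28 i$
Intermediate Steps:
$I{\left(k,p \right)} = - \frac{1}{24}$ ($I{\left(k,p \right)} = - \frac{1 \cdot \frac{1}{8}}{3} = \left(- \frac{1}{3}\right) \frac{1}{8} = - \frac{1}{24}$)
$M{\left(y \right)} = -7 + \sqrt{6 + y}$ ($M{\left(y \right)} = -7 + \sqrt{y + 6} = -7 + \sqrt{6 + y}$)
$M{\left(-21 \right)} \left(-251 + I{\left(-12,0 \right)}\right) = \left(-7 + \sqrt{6 - 21}\right) \left(-251 - \frac{1}{24}\right) = \left(-7 + \sqrt{-15}\right) \left(- \frac{6025}{24}\right) = \left(-7 + i \sqrt{15}\right) \left(- \frac{6025}{24}\right) = \frac{42175}{24} - \frac{6025 i \sqrt{15}}{24}$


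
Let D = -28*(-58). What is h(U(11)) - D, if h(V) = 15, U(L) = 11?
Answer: -1609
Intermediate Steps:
D = 1624
h(U(11)) - D = 15 - 1*1624 = 15 - 1624 = -1609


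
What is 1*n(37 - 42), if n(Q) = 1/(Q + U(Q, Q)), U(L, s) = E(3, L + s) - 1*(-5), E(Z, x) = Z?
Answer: 1/3 ≈ 0.33333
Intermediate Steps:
U(L, s) = 8 (U(L, s) = 3 - 1*(-5) = 3 + 5 = 8)
n(Q) = 1/(8 + Q) (n(Q) = 1/(Q + 8) = 1/(8 + Q))
1*n(37 - 42) = 1/(8 + (37 - 42)) = 1/(8 - 5) = 1/3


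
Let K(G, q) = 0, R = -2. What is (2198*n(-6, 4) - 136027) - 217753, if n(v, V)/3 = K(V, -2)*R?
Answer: -353780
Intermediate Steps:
n(v, V) = 0 (n(v, V) = 3*(0*(-2)) = 3*0 = 0)
(2198*n(-6, 4) - 136027) - 217753 = (2198*0 - 136027) - 217753 = (0 - 136027) - 217753 = -136027 - 217753 = -353780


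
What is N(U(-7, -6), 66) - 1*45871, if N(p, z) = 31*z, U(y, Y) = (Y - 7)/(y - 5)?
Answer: -43825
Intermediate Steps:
U(y, Y) = (-7 + Y)/(-5 + y)
N(U(-7, -6), 66) - 1*45871 = 31*66 - 1*45871 = 2046 - 45871 = -43825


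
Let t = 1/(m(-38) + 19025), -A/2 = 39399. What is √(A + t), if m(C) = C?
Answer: 5*I*√1136286603435/18987 ≈ 280.71*I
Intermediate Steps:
A = -78798 (A = -2*39399 = -78798)
t = 1/18987 (t = 1/(-38 + 19025) = 1/18987 ≈ 5.2668e-5)
√(A + t) = √(-78798 + 1/18987) = √(-1496137625/18987) = 5*I*√1136286603435/18987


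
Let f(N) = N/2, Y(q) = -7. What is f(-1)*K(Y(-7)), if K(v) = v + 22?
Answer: -15/2 ≈ -7.5000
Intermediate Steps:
K(v) = 22 + v
f(N) = N/2 (f(N) = N*(½) = N/2)
f(-1)*K(Y(-7)) = ((½)*(-1))*(22 - 7) = -½*15 = -15/2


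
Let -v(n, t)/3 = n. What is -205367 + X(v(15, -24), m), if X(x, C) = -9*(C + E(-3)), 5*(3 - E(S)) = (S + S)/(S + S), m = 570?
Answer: -1052611/5 ≈ -2.1052e+5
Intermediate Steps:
v(n, t) = -3*n
E(S) = 14/5 (E(S) = 3 - (S + S)/(5*(S + S)) = 3 - 2*S/(5*(2*S)) = 3 - 2*S*1/(2*S)/5 = 3 - ⅕*1 = 3 - ⅕ = 14/5)
X(x, C) = -126/5 - 9*C (X(x, C) = -9*(C + 14/5) = -9*(14/5 + C) = -126/5 - 9*C)
-205367 + X(v(15, -24), m) = -205367 + (-126/5 - 9*570) = -205367 + (-126/5 - 5130) = -205367 - 25776/5 = -1052611/5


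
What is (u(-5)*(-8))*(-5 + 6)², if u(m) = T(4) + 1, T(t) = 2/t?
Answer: -12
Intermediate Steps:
u(m) = 3/2 (u(m) = 2/4 + 1 = 2*(¼) + 1 = ½ + 1 = 3/2)
(u(-5)*(-8))*(-5 + 6)² = ((3/2)*(-8))*(-5 + 6)² = -12*1² = -12*1 = -12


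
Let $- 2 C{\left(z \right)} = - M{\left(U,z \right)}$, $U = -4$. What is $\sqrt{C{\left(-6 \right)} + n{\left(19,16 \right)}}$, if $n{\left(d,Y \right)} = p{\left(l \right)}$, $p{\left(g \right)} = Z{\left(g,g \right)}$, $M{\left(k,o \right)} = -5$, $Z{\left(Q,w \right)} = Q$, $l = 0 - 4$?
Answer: $\frac{i \sqrt{26}}{2} \approx 2.5495 i$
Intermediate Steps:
$l = -4$
$p{\left(g \right)} = g$
$n{\left(d,Y \right)} = -4$
$C{\left(z \right)} = - \frac{5}{2}$ ($C{\left(z \right)} = - \frac{\left(-1\right) \left(-5\right)}{2} = \left(- \frac{1}{2}\right) 5 = - \frac{5}{2}$)
$\sqrt{C{\left(-6 \right)} + n{\left(19,16 \right)}} = \sqrt{- \frac{5}{2} - 4} = \sqrt{- \frac{13}{2}} = \frac{i \sqrt{26}}{2}$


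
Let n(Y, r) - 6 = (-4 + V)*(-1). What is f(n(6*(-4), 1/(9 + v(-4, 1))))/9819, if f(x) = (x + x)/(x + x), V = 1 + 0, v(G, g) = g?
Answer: 1/9819 ≈ 0.00010184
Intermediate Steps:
V = 1
n(Y, r) = 9 (n(Y, r) = 6 + (-4 + 1)*(-1) = 6 - 3*(-1) = 6 + 3 = 9)
f(x) = 1 (f(x) = (2*x)/((2*x)) = (2*x)*(1/(2*x)) = 1)
f(n(6*(-4), 1/(9 + v(-4, 1))))/9819 = 1/9819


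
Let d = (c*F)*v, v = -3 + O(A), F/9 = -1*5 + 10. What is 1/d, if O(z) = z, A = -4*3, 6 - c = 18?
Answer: 1/8100 ≈ 0.00012346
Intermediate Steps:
c = -12 (c = 6 - 1*18 = 6 - 18 = -12)
A = -12
F = 45 (F = 9*(-1*5 + 10) = 9*(-5 + 10) = 9*5 = 45)
v = -15 (v = -3 - 12 = -15)
d = 8100 (d = -12*45*(-15) = -540*(-15) = 8100)
1/d = 1/8100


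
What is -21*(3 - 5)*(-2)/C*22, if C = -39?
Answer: 616/13 ≈ 47.385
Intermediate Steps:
-21*(3 - 5)*(-2)/C*22 = -21*(3 - 5)*(-2)/(-39)*22 = -21*(-2*(-2))*(-1)/39*22 = -84*(-1)/39*22 = -21*(-4/39)*22 = (28/13)*22 = 616/13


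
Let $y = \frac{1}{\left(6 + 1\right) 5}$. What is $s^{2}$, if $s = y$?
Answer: $\frac{1}{1225} \approx 0.00081633$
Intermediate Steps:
$y = \frac{1}{35}$ ($y = \frac{1}{7 \cdot 5} = \frac{1}{35} \approx 0.028571$)
$s = \frac{1}{35} \approx 0.028571$
$s^{2} = \left(\frac{1}{35}\right)^{2} = \frac{1}{1225}$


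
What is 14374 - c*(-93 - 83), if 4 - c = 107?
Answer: -3754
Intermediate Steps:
c = -103 (c = 4 - 1*107 = 4 - 107 = -103)
14374 - c*(-93 - 83) = 14374 - (-103)*(-93 - 83) = 14374 - (-103)*(-176) = 14374 - 1*18128 = 14374 - 18128 = -3754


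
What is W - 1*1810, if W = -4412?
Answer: -6222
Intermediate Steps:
W - 1*1810 = -4412 - 1*1810 = -4412 - 1810 = -6222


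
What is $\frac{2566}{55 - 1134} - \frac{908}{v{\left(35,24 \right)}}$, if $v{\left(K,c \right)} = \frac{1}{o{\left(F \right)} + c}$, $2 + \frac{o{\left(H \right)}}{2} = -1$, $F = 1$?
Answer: $- \frac{17637742}{1079} \approx -16346.0$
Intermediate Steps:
$o{\left(H \right)} = -6$ ($o{\left(H \right)} = -4 + 2 \left(-1\right) = -4 - 2 = -6$)
$v{\left(K,c \right)} = \frac{1}{-6 + c}$
$\frac{2566}{55 - 1134} - \frac{908}{v{\left(35,24 \right)}} = \frac{2566}{55 - 1134} - \frac{908}{\frac{1}{-6 + 24}} = \frac{2566}{55 - 1134} - \frac{908}{\frac{1}{18}} = \frac{2566}{-1079} - 908 \frac{1}{\frac{1}{18}} = 2566 \left(- \frac{1}{1079}\right) - 16344 = - \frac{2566}{1079} - 16344 = - \frac{17637742}{1079}$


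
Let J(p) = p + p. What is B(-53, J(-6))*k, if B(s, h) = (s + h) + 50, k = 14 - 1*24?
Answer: 150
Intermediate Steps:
J(p) = 2*p
k = -10 (k = 14 - 24 = -10)
B(s, h) = 50 + h + s (B(s, h) = (h + s) + 50 = 50 + h + s)
B(-53, J(-6))*k = (50 + 2*(-6) - 53)*(-10) = (50 - 12 - 53)*(-10) = -15*(-10) = 150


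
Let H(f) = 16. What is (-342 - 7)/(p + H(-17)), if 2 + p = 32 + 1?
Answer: -349/47 ≈ -7.4255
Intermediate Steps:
p = 31 (p = -2 + (32 + 1) = -2 + 33 = 31)
(-342 - 7)/(p + H(-17)) = (-342 - 7)/(31 + 16) = -349/47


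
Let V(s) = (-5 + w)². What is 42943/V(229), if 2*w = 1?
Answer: 171772/81 ≈ 2120.6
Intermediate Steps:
w = ½ (w = (½)*1 = ½ ≈ 0.50000)
V(s) = 81/4 (V(s) = (-5 + ½)² = (-9/2)² = 81/4)
42943/V(229) = 42943/(81/4) = 42943*(4/81) = 171772/81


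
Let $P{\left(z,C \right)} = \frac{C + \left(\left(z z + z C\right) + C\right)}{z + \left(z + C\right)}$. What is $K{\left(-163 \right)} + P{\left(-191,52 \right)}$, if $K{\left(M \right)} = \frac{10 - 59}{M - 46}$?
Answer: $- \frac{504937}{6270} \approx -80.532$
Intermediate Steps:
$K{\left(M \right)} = - \frac{49}{-46 + M}$
$P{\left(z,C \right)} = \frac{z^{2} + 2 C + C z}{C + 2 z}$ ($P{\left(z,C \right)} = \frac{C + \left(\left(z^{2} + C z\right) + C\right)}{z + \left(C + z\right)} = \frac{C + \left(C + z^{2} + C z\right)}{C + 2 z} = \frac{z^{2} + 2 C + C z}{C + 2 z}$)
$K{\left(-163 \right)} + P{\left(-191,52 \right)} = - \frac{49}{-46 - 163} + \frac{\left(-191\right)^{2} + 2 \cdot 52 + 52 \left(-191\right)}{52 + 2 \left(-191\right)} = - \frac{49}{-209} + \frac{36481 + 104 - 9932}{52 - 382} = \left(-49\right) \left(- \frac{1}{209}\right) + \frac{1}{-330} \cdot 26653 = \frac{49}{209} - \frac{2423}{30} = - \frac{504937}{6270}$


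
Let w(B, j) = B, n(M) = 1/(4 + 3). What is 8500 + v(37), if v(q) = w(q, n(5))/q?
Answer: 8501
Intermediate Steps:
n(M) = 1/7
v(q) = 1 (v(q) = q/q = 1)
8500 + v(37) = 8500 + 1 = 8501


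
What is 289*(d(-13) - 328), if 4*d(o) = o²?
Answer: -330327/4 ≈ -82582.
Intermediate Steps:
d(o) = o²/4
289*(d(-13) - 328) = 289*((¼)*(-13)² - 328) = 289*((¼)*169 - 328) = 289*(169/4 - 328) = 289*(-1143/4) = -330327/4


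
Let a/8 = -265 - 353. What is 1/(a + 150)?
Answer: -1/4794 ≈ -0.00020859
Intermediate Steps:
a = -4944 (a = 8*(-265 - 353) = 8*(-618) = -4944)
1/(a + 150) = 1/(-4944 + 150) = 1/(-4794) = -1/4794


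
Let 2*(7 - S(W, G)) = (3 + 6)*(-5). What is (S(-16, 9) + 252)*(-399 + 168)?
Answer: -130053/2 ≈ -65027.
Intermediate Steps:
S(W, G) = 59/2 (S(W, G) = 7 - (3 + 6)*(-5)/2 = 7 - 9*(-5)/2 = 7 - ½*(-45) = 7 + 45/2 = 59/2)
(S(-16, 9) + 252)*(-399 + 168) = (59/2 + 252)*(-399 + 168) = (563/2)*(-231) = -130053/2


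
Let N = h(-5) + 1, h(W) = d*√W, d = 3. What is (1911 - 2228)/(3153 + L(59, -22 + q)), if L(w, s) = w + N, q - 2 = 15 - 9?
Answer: -113169/1147046 + 317*I*√5/3441138 ≈ -0.098661 + 0.00020599*I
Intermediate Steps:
h(W) = 3*√W
q = 8 (q = 2 + (15 - 9) = 2 + 6 = 8)
N = 1 + 3*I*√5 (N = 3*√(-5) + 1 = 3*(I*√5) + 1 = 3*I*√5 + 1 = 1 + 3*I*√5 ≈ 1.0 + 6.7082*I)
L(w, s) = 1 + w + 3*I*√5 (L(w, s) = w + (1 + 3*I*√5) = 1 + w + 3*I*√5)
(1911 - 2228)/(3153 + L(59, -22 + q)) = (1911 - 2228)/(3153 + (1 + 59 + 3*I*√5)) = -317/(3153 + (60 + 3*I*√5)) = -317/(3213 + 3*I*√5)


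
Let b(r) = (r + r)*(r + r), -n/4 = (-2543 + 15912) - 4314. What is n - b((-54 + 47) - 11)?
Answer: -37516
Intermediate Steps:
n = -36220 (n = -4*((-2543 + 15912) - 4314) = -4*(13369 - 4314) = -4*9055 = -36220)
b(r) = 4*r² (b(r) = (2*r)*(2*r) = 4*r²)
n - b((-54 + 47) - 11) = -36220 - 4*((-54 + 47) - 11)² = -36220 - 4*(-7 - 11)² = -36220 - 4*(-18)² = -36220 - 4*324 = -36220 - 1*1296 = -36220 - 1296 = -37516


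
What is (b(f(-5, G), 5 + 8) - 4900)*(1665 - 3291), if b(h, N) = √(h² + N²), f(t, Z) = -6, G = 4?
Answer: 7967400 - 1626*√205 ≈ 7.9441e+6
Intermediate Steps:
b(h, N) = √(N² + h²)
(b(f(-5, G), 5 + 8) - 4900)*(1665 - 3291) = (√((5 + 8)² + (-6)²) - 4900)*(1665 - 3291) = (√(13² + 36) - 4900)*(-1626) = (√(169 + 36) - 4900)*(-1626) = (√205 - 4900)*(-1626) = (-4900 + √205)*(-1626) = 7967400 - 1626*√205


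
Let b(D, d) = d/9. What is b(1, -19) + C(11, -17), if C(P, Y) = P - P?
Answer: -19/9 ≈ -2.1111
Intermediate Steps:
b(D, d) = d/9 (b(D, d) = d*(1/9) = d/9)
C(P, Y) = 0
b(1, -19) + C(11, -17) = (1/9)*(-19) + 0 = -19/9 + 0 = -19/9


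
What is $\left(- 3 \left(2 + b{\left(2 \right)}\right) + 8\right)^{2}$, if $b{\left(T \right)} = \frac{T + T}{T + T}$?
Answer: $1$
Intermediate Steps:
$b{\left(T \right)} = 1$ ($b{\left(T \right)} = \frac{2 T}{2 T} = 2 T \frac{1}{2 T} = 1$)
$\left(- 3 \left(2 + b{\left(2 \right)}\right) + 8\right)^{2} = \left(- 3 \left(2 + 1\right) + 8\right)^{2} = \left(\left(-3\right) 3 + 8\right)^{2} = \left(-9 + 8\right)^{2} = \left(-1\right)^{2} = 1$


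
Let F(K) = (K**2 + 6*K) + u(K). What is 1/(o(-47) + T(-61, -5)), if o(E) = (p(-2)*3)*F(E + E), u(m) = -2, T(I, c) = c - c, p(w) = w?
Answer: -1/49620 ≈ -2.0153e-5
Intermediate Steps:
T(I, c) = 0
F(K) = -2 + K**2 + 6*K (F(K) = (K**2 + 6*K) - 2 = -2 + K**2 + 6*K)
o(E) = 12 - 72*E - 24*E**2 (o(E) = (-2*3)*(-2 + (E + E)**2 + 6*(E + E)) = -6*(-2 + (2*E)**2 + 6*(2*E)) = -6*(-2 + 4*E**2 + 12*E) = 12 - 72*E - 24*E**2)
1/(o(-47) + T(-61, -5)) = 1/((12 - 72*(-47) - 24*(-47)**2) + 0) = 1/((12 + 3384 - 24*2209) + 0) = 1/((12 + 3384 - 53016) + 0) = 1/(-49620 + 0) = 1/(-49620) = -1/49620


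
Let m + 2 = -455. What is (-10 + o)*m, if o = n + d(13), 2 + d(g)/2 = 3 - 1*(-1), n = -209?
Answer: 98255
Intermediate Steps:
m = -457 (m = -2 - 455 = -457)
d(g) = 4 (d(g) = -4 + 2*(3 - 1*(-1)) = -4 + 2*(3 + 1) = -4 + 2*4 = -4 + 8 = 4)
o = -205 (o = -209 + 4 = -205)
(-10 + o)*m = (-10 - 205)*(-457) = -215*(-457) = 98255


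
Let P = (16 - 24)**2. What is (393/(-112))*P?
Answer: -1572/7 ≈ -224.57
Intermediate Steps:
P = 64 (P = (-8)**2 = 64)
(393/(-112))*P = (393/(-112))*64 = (393*(-1/112))*64 = -393/112*64 = -1572/7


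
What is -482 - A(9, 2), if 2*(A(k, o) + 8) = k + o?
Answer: -959/2 ≈ -479.50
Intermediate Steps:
A(k, o) = -8 + k/2 + o/2 (A(k, o) = -8 + (k + o)/2 = -8 + (k/2 + o/2) = -8 + k/2 + o/2)
-482 - A(9, 2) = -482 - (-8 + (½)*9 + (½)*2) = -482 - (-8 + 9/2 + 1) = -482 - 1*(-5/2) = -482 + 5/2 = -959/2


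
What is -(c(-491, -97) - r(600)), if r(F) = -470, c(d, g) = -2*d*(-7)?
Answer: 6404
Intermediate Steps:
c(d, g) = 14*d
-(c(-491, -97) - r(600)) = -(14*(-491) - 1*(-470)) = -(-6874 + 470) = -1*(-6404) = 6404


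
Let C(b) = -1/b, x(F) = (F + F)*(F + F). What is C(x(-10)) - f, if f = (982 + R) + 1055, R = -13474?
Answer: 4574799/400 ≈ 11437.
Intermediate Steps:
x(F) = 4*F² (x(F) = (2*F)*(2*F) = 4*F²)
f = -11437 (f = (982 - 13474) + 1055 = -12492 + 1055 = -11437)
C(x(-10)) - f = -1/(4*(-10)²) - 1*(-11437) = -1/(4*100) + 11437 = -1/400 + 11437 = 4574799/400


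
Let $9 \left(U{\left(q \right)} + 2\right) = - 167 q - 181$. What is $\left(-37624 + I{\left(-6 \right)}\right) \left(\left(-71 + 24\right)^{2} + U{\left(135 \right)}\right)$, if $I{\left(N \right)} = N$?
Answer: $\frac{107734690}{9} \approx 1.1971 \cdot 10^{7}$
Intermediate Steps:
$U{\left(q \right)} = - \frac{199}{9} - \frac{167 q}{9}$ ($U{\left(q \right)} = -2 + \frac{- 167 q - 181}{9} = -2 + \frac{-181 - 167 q}{9} = -2 - \left(\frac{181}{9} + \frac{167 q}{9}\right) = - \frac{199}{9} - \frac{167 q}{9}$)
$\left(-37624 + I{\left(-6 \right)}\right) \left(\left(-71 + 24\right)^{2} + U{\left(135 \right)}\right) = \left(-37624 - 6\right) \left(\left(-71 + 24\right)^{2} - \frac{22744}{9}\right) = - 37630 \left(\left(-47\right)^{2} - \frac{22744}{9}\right) = - 37630 \left(2209 - \frac{22744}{9}\right) = \left(-37630\right) \left(- \frac{2863}{9}\right) = \frac{107734690}{9}$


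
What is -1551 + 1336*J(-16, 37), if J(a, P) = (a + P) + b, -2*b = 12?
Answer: 18489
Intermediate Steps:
b = -6 (b = -½*12 = -6)
J(a, P) = -6 + P + a (J(a, P) = (a + P) - 6 = (P + a) - 6 = -6 + P + a)
-1551 + 1336*J(-16, 37) = -1551 + 1336*(-6 + 37 - 16) = -1551 + 1336*15 = -1551 + 20040 = 18489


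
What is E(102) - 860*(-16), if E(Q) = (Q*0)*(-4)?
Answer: 13760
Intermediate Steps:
E(Q) = 0 (E(Q) = 0*(-4) = 0)
E(102) - 860*(-16) = 0 - 860*(-16) = 0 + 13760 = 13760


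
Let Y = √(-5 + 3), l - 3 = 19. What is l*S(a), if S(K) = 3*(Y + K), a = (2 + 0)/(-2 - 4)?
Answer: -22 + 66*I*√2 ≈ -22.0 + 93.338*I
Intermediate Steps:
a = -⅓ (a = 2/(-6) = 2*(-⅙) = -⅓ ≈ -0.33333)
l = 22 (l = 3 + 19 = 22)
Y = I*√2 (Y = √(-2) = I*√2 ≈ 1.4142*I)
S(K) = 3*K + 3*I*√2 (S(K) = 3*(I*√2 + K) = 3*(K + I*√2) = 3*K + 3*I*√2)
l*S(a) = 22*(3*(-⅓) + 3*I*√2) = 22*(-1 + 3*I*√2) = -22 + 66*I*√2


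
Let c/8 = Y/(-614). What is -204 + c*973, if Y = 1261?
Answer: -4970440/307 ≈ -16190.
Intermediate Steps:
c = -5044/307 (c = 8*(1261/(-614)) = 8*(1261*(-1/614)) = 8*(-1261/614) = -5044/307 ≈ -16.430)
-204 + c*973 = -204 - 5044/307*973 = -204 - 4907812/307 = -4970440/307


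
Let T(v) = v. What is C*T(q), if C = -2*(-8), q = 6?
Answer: 96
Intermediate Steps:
C = 16
C*T(q) = 16*6 = 96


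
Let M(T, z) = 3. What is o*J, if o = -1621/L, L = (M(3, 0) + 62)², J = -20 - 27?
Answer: 76187/4225 ≈ 18.032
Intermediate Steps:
J = -47
L = 4225 (L = (3 + 62)² = 65² = 4225)
o = -1621/4225 ≈ -0.38367
o*J = -1621/4225*(-47) = 76187/4225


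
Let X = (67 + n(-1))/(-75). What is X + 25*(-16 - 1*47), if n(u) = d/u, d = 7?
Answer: -7879/5 ≈ -1575.8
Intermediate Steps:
n(u) = 7/u
X = -4/5 (X = (67 + 7/(-1))/(-75) = (67 + 7*(-1))*(-1/75) = (67 - 7)*(-1/75) = 60*(-1/75) = -4/5 ≈ -0.80000)
X + 25*(-16 - 1*47) = -4/5 + 25*(-16 - 1*47) = -4/5 + 25*(-16 - 47) = -4/5 + 25*(-63) = -4/5 - 1575 = -7879/5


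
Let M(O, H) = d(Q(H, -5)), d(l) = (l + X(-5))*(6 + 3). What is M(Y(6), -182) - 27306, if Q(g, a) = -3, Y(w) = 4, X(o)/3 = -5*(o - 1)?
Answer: -26523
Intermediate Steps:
X(o) = 15 - 15*o (X(o) = 3*(-5*(o - 1)) = 3*(-5*(-1 + o)) = 3*(5 - 5*o) = 15 - 15*o)
d(l) = 810 + 9*l (d(l) = (l + (15 - 15*(-5)))*(6 + 3) = (l + (15 + 75))*9 = (l + 90)*9 = (90 + l)*9 = 810 + 9*l)
M(O, H) = 783 (M(O, H) = 810 + 9*(-3) = 810 - 27 = 783)
M(Y(6), -182) - 27306 = 783 - 27306 = -26523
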